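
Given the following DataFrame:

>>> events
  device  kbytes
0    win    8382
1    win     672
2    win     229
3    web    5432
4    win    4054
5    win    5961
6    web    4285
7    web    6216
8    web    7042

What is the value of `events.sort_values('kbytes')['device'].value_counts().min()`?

4

sort by kbytes:
  device  kbytes
2    win     229
1    win     672
4    win    4054
6    web    4285
3    web    5432
5    win    5961
7    web    6216
8    web    7042
0    win    8382
value_counts of device:
device
win    5
web    4
Name: count, dtype: int64
Taking the min of the resulting series gives 4.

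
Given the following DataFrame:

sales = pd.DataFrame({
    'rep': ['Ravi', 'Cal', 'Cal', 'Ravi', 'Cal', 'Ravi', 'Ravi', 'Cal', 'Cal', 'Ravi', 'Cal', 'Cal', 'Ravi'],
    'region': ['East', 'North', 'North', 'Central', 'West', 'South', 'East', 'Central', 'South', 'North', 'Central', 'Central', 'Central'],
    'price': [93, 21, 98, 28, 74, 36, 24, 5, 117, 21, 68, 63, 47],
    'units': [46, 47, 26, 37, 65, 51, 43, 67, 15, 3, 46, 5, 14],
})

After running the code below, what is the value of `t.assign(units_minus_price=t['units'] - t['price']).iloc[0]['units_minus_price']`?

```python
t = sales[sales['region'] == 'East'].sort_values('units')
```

filter rows where region == 'East':
    rep region  price  units
0  Ravi   East     93     46
6  Ravi   East     24     43
sort by units:
    rep region  price  units
6  Ravi   East     24     43
0  Ravi   East     93     46
add column units_minus_price = t['units'] - t['price']:
    rep region  price  units  units_minus_price
6  Ravi   East     24     43                 19
0  Ravi   East     93     46                -47
Hence 19.

19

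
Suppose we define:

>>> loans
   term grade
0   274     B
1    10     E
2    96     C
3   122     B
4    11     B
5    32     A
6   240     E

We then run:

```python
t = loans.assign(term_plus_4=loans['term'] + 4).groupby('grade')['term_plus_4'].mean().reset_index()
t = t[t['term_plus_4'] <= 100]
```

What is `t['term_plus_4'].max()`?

100.0

add column term_plus_4 = loans['term'] + 4:
   term grade  term_plus_4
0   274     B          278
1    10     E           14
2    96     C          100
3   122     B          126
4    11     B           15
5    32     A           36
6   240     E          244
group by grade, mean of term_plus_4:
grade
A     36.000000
B    139.666667
C    100.000000
E    129.000000
Name: term_plus_4, dtype: float64
reset_index():
  grade  term_plus_4
0     A    36.000000
1     B   139.666667
2     C   100.000000
3     E   129.000000
filter rows where term_plus_4 <= 100:
  grade  term_plus_4
0     A         36.0
2     C        100.0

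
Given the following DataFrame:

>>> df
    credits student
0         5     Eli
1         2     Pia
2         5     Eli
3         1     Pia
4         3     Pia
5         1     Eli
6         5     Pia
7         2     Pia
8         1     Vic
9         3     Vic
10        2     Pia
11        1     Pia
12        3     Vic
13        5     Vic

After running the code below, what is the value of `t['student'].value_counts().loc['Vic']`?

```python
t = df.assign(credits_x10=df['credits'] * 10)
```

add column credits_x10 = df['credits'] * 10:
    credits student  credits_x10
0         5     Eli           50
1         2     Pia           20
2         5     Eli           50
3         1     Pia           10
4         3     Pia           30
5         1     Eli           10
6         5     Pia           50
7         2     Pia           20
8         1     Vic           10
9         3     Vic           30
10        2     Pia           20
11        1     Pia           10
12        3     Vic           30
13        5     Vic           50
value_counts of student:
student
Pia    7
Vic    4
Eli    3
Name: count, dtype: int64
So loc['Vic'] = 4.

4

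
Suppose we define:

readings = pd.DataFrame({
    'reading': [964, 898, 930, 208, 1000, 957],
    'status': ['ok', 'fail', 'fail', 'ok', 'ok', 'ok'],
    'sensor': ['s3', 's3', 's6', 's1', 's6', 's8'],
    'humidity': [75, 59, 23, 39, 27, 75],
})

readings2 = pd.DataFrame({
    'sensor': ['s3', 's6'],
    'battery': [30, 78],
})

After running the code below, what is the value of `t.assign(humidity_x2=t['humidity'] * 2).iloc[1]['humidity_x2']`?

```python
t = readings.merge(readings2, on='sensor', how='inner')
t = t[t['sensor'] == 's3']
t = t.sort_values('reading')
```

150

merge on 'sensor' (how='inner') → 4 rows:
   reading status sensor  humidity  battery
0      964     ok     s3        75       30
1      898   fail     s3        59       30
2      930   fail     s6        23       78
3     1000     ok     s6        27       78
filter rows where sensor == 's3':
   reading status sensor  humidity  battery
0      964     ok     s3        75       30
1      898   fail     s3        59       30
sort by reading:
   reading status sensor  humidity  battery
1      898   fail     s3        59       30
0      964     ok     s3        75       30
add column humidity_x2 = t['humidity'] * 2:
   reading status sensor  humidity  battery  humidity_x2
1      898   fail     s3        59       30          118
0      964     ok     s3        75       30          150
Finally, value at position 1, column 'humidity_x2' = 150.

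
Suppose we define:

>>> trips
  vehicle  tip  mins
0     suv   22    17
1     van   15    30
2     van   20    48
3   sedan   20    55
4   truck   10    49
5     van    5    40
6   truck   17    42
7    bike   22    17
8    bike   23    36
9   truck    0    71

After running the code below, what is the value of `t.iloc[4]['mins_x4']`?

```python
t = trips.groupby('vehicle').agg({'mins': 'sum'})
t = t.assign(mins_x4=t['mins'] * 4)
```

472

group by vehicle, sum of mins:
         mins
vehicle      
bike       53
sedan      55
suv        17
truck     162
van       118
add column mins_x4 = t['mins'] * 4:
         mins  mins_x4
vehicle               
bike       53      212
sedan      55      220
suv        17       68
truck     162      648
van       118      472
Taking the value at position 4, column 'mins_x4' gives 472.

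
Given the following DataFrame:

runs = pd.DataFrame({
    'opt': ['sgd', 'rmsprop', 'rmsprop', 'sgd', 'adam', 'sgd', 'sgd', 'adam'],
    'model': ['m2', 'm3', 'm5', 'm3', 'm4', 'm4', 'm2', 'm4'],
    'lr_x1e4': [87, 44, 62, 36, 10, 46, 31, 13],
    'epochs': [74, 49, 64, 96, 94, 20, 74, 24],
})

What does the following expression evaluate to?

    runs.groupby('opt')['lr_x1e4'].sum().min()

23

group by opt, sum of lr_x1e4:
opt
adam        23
rmsprop    106
sgd        200
Name: lr_x1e4, dtype: int64
min of the resulting series → 23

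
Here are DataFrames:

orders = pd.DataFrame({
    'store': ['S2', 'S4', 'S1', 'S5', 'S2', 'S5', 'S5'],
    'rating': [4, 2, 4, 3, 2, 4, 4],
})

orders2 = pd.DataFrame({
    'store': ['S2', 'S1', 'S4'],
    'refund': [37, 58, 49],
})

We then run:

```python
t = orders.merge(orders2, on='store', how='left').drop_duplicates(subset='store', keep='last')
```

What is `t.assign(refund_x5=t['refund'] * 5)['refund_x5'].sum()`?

merge on 'store' (how='left') → 7 rows:
  store  rating  refund
0    S2       4    37.0
1    S4       2    49.0
2    S1       4    58.0
3    S5       3     NaN
4    S2       2    37.0
5    S5       4     NaN
6    S5       4     NaN
drop duplicate store (keep=last):
  store  rating  refund
1    S4       2    49.0
2    S1       4    58.0
4    S2       2    37.0
6    S5       4     NaN
add column refund_x5 = t['refund'] * 5:
  store  rating  refund  refund_x5
1    S4       2    49.0      245.0
2    S1       4    58.0      290.0
4    S2       2    37.0      185.0
6    S5       4     NaN        NaN
So sum() = 720.0.

720.0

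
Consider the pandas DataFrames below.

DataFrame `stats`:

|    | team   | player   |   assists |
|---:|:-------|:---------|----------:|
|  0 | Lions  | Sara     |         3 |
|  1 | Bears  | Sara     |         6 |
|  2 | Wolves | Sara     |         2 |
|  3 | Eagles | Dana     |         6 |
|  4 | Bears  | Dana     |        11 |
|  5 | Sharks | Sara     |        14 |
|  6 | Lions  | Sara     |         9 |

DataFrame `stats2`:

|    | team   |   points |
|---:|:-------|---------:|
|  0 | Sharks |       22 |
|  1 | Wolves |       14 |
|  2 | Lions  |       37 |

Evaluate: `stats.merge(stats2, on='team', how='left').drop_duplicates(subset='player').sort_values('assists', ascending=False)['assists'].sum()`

9

merge on 'team' (how='left') → 7 rows:
     team player  assists  points
0   Lions   Sara        3    37.0
1   Bears   Sara        6     NaN
2  Wolves   Sara        2    14.0
3  Eagles   Dana        6     NaN
4   Bears   Dana       11     NaN
5  Sharks   Sara       14    22.0
6   Lions   Sara        9    37.0
drop duplicate player (keep=first):
     team player  assists  points
0   Lions   Sara        3    37.0
3  Eagles   Dana        6     NaN
sort by assists descending:
     team player  assists  points
3  Eagles   Dana        6     NaN
0   Lions   Sara        3    37.0
Taking the sum of column 'assists' gives 9.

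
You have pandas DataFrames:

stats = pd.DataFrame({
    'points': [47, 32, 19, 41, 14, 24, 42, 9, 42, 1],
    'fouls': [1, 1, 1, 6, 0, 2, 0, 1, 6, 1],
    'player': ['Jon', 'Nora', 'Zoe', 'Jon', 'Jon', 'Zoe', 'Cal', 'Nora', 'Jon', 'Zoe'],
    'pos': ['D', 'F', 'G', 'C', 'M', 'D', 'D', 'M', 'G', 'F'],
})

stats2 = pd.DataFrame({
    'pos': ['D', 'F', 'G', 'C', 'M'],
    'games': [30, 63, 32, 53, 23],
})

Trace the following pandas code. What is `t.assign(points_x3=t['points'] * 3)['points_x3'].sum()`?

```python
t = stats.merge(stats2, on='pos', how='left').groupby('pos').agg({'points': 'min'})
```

282

merge on 'pos' (how='left') → 10 rows:
   points  fouls player pos  games
0      47      1    Jon   D     30
1      32      1   Nora   F     63
2      19      1    Zoe   G     32
3      41      6    Jon   C     53
4      14      0    Jon   M     23
5      24      2    Zoe   D     30
6      42      0    Cal   D     30
7       9      1   Nora   M     23
8      42      6    Jon   G     32
9       1      1    Zoe   F     63
group by pos, min of points:
     points
pos        
C        41
D        24
F         1
G        19
M         9
add column points_x3 = t['points'] * 3:
     points  points_x3
pos                   
C        41        123
D        24         72
F         1          3
G        19         57
M         9         27
The sum of column 'points_x3' is 282.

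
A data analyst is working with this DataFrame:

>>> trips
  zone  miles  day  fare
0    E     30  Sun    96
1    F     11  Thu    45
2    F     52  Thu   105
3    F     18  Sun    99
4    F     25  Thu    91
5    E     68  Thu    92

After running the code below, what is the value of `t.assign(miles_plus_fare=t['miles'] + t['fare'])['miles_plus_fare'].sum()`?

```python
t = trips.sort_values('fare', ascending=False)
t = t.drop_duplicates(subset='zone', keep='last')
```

sort by fare descending:
  zone  miles  day  fare
2    F     52  Thu   105
3    F     18  Sun    99
0    E     30  Sun    96
5    E     68  Thu    92
4    F     25  Thu    91
1    F     11  Thu    45
drop duplicate zone (keep=last):
  zone  miles  day  fare
5    E     68  Thu    92
1    F     11  Thu    45
add column miles_plus_fare = t['miles'] + t['fare']:
  zone  miles  day  fare  miles_plus_fare
5    E     68  Thu    92              160
1    F     11  Thu    45               56
The sum of column 'miles_plus_fare' is 216.

216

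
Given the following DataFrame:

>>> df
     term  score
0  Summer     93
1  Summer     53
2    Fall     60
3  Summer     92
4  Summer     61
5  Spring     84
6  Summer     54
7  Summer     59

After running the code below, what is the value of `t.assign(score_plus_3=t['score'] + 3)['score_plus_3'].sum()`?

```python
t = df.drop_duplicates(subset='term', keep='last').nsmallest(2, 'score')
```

drop duplicate term (keep=last):
     term  score
2    Fall     60
5  Spring     84
7  Summer     59
take 2 rows with smallest score:
     term  score
7  Summer     59
2    Fall     60
add column score_plus_3 = t['score'] + 3:
     term  score  score_plus_3
7  Summer     59            62
2    Fall     60            63
sum of column 'score_plus_3' → 125

125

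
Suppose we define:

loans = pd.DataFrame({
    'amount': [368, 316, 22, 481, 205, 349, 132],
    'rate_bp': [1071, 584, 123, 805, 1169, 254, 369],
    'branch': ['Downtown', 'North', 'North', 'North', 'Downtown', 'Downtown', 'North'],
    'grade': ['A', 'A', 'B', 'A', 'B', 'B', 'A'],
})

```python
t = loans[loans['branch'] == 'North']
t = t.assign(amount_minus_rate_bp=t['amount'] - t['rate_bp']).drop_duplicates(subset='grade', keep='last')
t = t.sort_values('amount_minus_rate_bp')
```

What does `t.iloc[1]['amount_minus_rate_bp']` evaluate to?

filter rows where branch == 'North':
   amount  rate_bp branch grade
1     316      584  North     A
2      22      123  North     B
3     481      805  North     A
6     132      369  North     A
add column amount_minus_rate_bp = t['amount'] - t['rate_bp']:
   amount  rate_bp branch grade  amount_minus_rate_bp
1     316      584  North     A                  -268
2      22      123  North     B                  -101
3     481      805  North     A                  -324
6     132      369  North     A                  -237
drop duplicate grade (keep=last):
   amount  rate_bp branch grade  amount_minus_rate_bp
2      22      123  North     B                  -101
6     132      369  North     A                  -237
sort by amount_minus_rate_bp:
   amount  rate_bp branch grade  amount_minus_rate_bp
6     132      369  North     A                  -237
2      22      123  North     B                  -101
value at position 1, column 'amount_minus_rate_bp' → -101

-101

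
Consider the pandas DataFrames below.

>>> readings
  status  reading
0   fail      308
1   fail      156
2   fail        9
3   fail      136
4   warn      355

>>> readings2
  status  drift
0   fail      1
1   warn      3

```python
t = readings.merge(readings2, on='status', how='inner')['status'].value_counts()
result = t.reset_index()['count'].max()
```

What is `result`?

4

merge on 'status' (how='inner') → 5 rows:
  status  reading  drift
0   fail      308      1
1   fail      156      1
2   fail        9      1
3   fail      136      1
4   warn      355      3
value_counts of status:
status
fail    4
warn    1
Name: count, dtype: int64
reset_index():
  status  count
0   fail      4
1   warn      1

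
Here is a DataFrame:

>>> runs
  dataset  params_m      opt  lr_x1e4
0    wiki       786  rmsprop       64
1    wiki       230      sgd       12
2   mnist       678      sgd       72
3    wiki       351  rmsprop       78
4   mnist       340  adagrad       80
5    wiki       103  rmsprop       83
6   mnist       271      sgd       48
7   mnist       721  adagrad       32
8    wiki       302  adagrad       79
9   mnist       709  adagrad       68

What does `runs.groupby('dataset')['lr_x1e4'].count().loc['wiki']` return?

group by dataset, count of lr_x1e4:
dataset
mnist    5
wiki     5
Name: lr_x1e4, dtype: int64
Finally, value at index 'wiki' = 5.

5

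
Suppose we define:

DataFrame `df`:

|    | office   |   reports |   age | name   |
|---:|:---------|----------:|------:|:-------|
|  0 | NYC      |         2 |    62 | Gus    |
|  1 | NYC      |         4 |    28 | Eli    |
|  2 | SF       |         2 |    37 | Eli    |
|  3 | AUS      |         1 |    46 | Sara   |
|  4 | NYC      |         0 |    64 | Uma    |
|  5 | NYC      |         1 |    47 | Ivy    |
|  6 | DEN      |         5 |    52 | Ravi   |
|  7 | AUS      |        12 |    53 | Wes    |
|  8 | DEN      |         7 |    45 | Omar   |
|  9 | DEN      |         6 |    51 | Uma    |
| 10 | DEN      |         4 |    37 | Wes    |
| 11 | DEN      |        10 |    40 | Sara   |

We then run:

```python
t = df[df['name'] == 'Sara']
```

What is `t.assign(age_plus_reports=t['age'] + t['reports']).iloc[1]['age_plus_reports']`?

50

filter rows where name == 'Sara':
   office  reports  age  name
3     AUS        1   46  Sara
11    DEN       10   40  Sara
add column age_plus_reports = t['age'] + t['reports']:
   office  reports  age  name  age_plus_reports
3     AUS        1   46  Sara                47
11    DEN       10   40  Sara                50
Hence 50.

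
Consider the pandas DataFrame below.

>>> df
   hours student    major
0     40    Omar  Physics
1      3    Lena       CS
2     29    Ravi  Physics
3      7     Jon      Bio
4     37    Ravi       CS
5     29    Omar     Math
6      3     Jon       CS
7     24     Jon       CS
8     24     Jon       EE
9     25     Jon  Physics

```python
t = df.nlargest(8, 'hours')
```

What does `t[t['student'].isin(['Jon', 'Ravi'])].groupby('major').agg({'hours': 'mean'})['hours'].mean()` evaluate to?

take 8 rows with largest hours:
   hours student    major
0     40    Omar  Physics
4     37    Ravi       CS
2     29    Ravi  Physics
5     29    Omar     Math
9     25     Jon  Physics
7     24     Jon       CS
8     24     Jon       EE
3      7     Jon      Bio
filter rows where student in ['Jon', 'Ravi']:
   hours student    major
4     37    Ravi       CS
2     29    Ravi  Physics
9     25     Jon  Physics
7     24     Jon       CS
8     24     Jon       EE
3      7     Jon      Bio
group by major, mean of hours:
         hours
major         
Bio        7.0
CS        30.5
EE        24.0
Physics   27.0
Taking the mean of column 'hours' gives 22.125.

22.125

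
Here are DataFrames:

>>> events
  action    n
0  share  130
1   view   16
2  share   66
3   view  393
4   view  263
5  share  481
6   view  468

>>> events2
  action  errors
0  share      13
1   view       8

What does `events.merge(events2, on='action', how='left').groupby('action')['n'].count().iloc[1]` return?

merge on 'action' (how='left') → 7 rows:
  action    n  errors
0  share  130      13
1   view   16       8
2  share   66      13
3   view  393       8
4   view  263       8
5  share  481      13
6   view  468       8
group by action, count of n:
action
share    3
view     4
Name: n, dtype: int64
Finally, value at position 1 = 4.

4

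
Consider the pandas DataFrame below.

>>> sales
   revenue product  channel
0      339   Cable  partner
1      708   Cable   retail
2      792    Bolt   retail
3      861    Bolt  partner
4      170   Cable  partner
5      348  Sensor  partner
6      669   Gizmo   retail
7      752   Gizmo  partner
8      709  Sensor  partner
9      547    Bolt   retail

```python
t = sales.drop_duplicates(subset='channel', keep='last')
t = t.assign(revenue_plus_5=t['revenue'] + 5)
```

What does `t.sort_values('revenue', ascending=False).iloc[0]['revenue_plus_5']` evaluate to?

714

drop duplicate channel (keep=last):
   revenue product  channel
8      709  Sensor  partner
9      547    Bolt   retail
add column revenue_plus_5 = t['revenue'] + 5:
   revenue product  channel  revenue_plus_5
8      709  Sensor  partner             714
9      547    Bolt   retail             552
sort by revenue descending:
   revenue product  channel  revenue_plus_5
8      709  Sensor  partner             714
9      547    Bolt   retail             552
value at position 0, column 'revenue_plus_5' → 714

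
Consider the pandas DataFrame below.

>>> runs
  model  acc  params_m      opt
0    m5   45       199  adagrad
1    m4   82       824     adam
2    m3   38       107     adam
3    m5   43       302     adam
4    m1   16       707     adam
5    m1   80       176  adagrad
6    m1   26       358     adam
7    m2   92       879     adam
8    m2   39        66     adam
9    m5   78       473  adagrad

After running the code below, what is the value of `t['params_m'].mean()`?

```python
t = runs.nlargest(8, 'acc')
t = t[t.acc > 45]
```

take 8 rows with largest acc:
  model  acc  params_m      opt
7    m2   92       879     adam
1    m4   82       824     adam
5    m1   80       176  adagrad
9    m5   78       473  adagrad
0    m5   45       199  adagrad
3    m5   43       302     adam
8    m2   39        66     adam
2    m3   38       107     adam
filter rows where acc > 45:
  model  acc  params_m      opt
7    m2   92       879     adam
1    m4   82       824     adam
5    m1   80       176  adagrad
9    m5   78       473  adagrad
Taking the mean of column 'params_m' gives 588.0.

588.0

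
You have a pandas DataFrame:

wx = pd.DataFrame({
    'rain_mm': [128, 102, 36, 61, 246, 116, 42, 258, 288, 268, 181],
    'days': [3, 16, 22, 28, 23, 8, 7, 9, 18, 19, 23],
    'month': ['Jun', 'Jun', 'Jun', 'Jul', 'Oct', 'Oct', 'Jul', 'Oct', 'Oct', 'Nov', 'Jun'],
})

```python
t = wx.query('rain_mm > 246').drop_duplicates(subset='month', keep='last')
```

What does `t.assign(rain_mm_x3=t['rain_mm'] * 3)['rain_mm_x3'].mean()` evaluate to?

834.0

filter rows where rain_mm > 246:
   rain_mm  days month
7      258     9   Oct
8      288    18   Oct
9      268    19   Nov
drop duplicate month (keep=last):
   rain_mm  days month
8      288    18   Oct
9      268    19   Nov
add column rain_mm_x3 = t['rain_mm'] * 3:
   rain_mm  days month  rain_mm_x3
8      288    18   Oct         864
9      268    19   Nov         804
Finally, mean of column 'rain_mm_x3' = 834.0.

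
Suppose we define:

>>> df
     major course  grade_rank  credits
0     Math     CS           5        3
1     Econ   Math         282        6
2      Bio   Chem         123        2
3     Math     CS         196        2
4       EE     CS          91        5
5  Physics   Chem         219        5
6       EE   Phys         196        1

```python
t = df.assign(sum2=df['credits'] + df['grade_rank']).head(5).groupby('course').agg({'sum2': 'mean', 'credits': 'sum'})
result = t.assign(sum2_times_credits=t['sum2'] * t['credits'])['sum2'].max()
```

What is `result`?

add column sum2 = df['credits'] + df['grade_rank']:
     major course  grade_rank  credits  sum2
0     Math     CS           5        3     8
1     Econ   Math         282        6   288
2      Bio   Chem         123        2   125
3     Math     CS         196        2   198
4       EE     CS          91        5    96
5  Physics   Chem         219        5   224
6       EE   Phys         196        1   197
take first 5 rows:
  major course  grade_rank  credits  sum2
0  Math     CS           5        3     8
1  Econ   Math         282        6   288
2   Bio   Chem         123        2   125
3  Math     CS         196        2   198
4    EE     CS          91        5    96
group by course: mean(sum2), sum(credits):
              sum2  credits
course                     
CS      100.666667       10
Chem    125.000000        2
Math    288.000000        6
add column sum2_times_credits = t['sum2'] * t['credits']:
              sum2  credits  sum2_times_credits
course                                         
CS      100.666667       10         1006.666667
Chem    125.000000        2          250.000000
Math    288.000000        6         1728.000000

288.0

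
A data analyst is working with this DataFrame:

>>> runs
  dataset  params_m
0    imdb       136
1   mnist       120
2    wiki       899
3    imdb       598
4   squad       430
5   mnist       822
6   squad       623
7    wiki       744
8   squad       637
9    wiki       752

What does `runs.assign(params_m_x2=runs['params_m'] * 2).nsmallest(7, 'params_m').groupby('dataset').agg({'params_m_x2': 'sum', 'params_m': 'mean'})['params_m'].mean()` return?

448.583333333

add column params_m_x2 = runs['params_m'] * 2:
  dataset  params_m  params_m_x2
0    imdb       136          272
1   mnist       120          240
2    wiki       899         1798
3    imdb       598         1196
4   squad       430          860
5   mnist       822         1644
6   squad       623         1246
7    wiki       744         1488
8   squad       637         1274
9    wiki       752         1504
take 7 rows with smallest params_m:
  dataset  params_m  params_m_x2
1   mnist       120          240
0    imdb       136          272
4   squad       430          860
3    imdb       598         1196
6   squad       623         1246
8   squad       637         1274
7    wiki       744         1488
group by dataset: sum(params_m_x2), mean(params_m):
         params_m_x2    params_m
dataset                         
imdb            1468  367.000000
mnist            240  120.000000
squad           3380  563.333333
wiki            1488  744.000000
Taking the mean of column 'params_m' gives 448.583333333.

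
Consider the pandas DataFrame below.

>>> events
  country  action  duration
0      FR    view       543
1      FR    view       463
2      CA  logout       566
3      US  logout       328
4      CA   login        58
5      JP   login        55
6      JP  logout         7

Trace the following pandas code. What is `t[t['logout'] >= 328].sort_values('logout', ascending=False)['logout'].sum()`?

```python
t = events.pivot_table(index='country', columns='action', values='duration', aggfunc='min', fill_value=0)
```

894

pivot: rows=country, cols=action, min(duration):
action   login  logout  view
country                     
CA          58     566     0
FR           0       0   463
JP          55       7     0
US           0     328     0
filter rows where logout >= 328:
action   login  logout  view
country                     
CA          58     566     0
US           0     328     0
sort by logout descending:
action   login  logout  view
country                     
CA          58     566     0
US           0     328     0
So sum() = 894.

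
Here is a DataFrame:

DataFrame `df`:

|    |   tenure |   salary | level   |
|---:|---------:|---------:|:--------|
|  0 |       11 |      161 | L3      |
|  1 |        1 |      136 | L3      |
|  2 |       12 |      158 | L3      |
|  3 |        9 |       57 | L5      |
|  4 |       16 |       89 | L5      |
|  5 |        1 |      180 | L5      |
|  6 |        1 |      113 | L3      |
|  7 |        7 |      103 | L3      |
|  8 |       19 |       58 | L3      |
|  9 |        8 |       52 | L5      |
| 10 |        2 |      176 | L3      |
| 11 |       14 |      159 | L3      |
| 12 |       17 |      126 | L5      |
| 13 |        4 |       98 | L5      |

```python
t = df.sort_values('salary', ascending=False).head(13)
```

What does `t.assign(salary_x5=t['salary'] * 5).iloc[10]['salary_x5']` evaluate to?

445

sort by salary descending:
    tenure  salary level
5        1     180    L5
10       2     176    L3
0       11     161    L3
11      14     159    L3
2       12     158    L3
1        1     136    L3
12      17     126    L5
6        1     113    L3
7        7     103    L3
13       4      98    L5
4       16      89    L5
8       19      58    L3
3        9      57    L5
9        8      52    L5
take first 13 rows:
    tenure  salary level
5        1     180    L5
10       2     176    L3
0       11     161    L3
11      14     159    L3
2       12     158    L3
1        1     136    L3
12      17     126    L5
6        1     113    L3
7        7     103    L3
13       4      98    L5
4       16      89    L5
8       19      58    L3
3        9      57    L5
add column salary_x5 = t['salary'] * 5:
    tenure  salary level  salary_x5
5        1     180    L5        900
10       2     176    L3        880
0       11     161    L3        805
11      14     159    L3        795
2       12     158    L3        790
1        1     136    L3        680
12      17     126    L5        630
6        1     113    L3        565
7        7     103    L3        515
13       4      98    L5        490
4       16      89    L5        445
8       19      58    L3        290
3        9      57    L5        285
Then the value at position 10, column 'salary_x5': 445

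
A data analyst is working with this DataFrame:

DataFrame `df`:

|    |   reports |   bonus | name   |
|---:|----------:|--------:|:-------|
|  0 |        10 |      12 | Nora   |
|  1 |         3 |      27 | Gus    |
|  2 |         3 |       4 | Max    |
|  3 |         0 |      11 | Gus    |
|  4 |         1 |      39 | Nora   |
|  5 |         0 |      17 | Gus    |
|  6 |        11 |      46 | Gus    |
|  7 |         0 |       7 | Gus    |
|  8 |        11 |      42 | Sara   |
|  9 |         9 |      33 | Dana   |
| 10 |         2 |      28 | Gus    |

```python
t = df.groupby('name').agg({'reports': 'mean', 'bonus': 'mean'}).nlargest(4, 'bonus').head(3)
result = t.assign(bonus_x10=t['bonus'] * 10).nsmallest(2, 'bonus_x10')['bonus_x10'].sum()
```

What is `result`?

585.0

group by name: mean(reports), mean(bonus):
        reports      bonus
name                      
Dana   9.000000  33.000000
Gus    2.666667  22.666667
Max    3.000000   4.000000
Nora   5.500000  25.500000
Sara  11.000000  42.000000
take 4 rows with largest bonus:
        reports      bonus
name                      
Sara  11.000000  42.000000
Dana   9.000000  33.000000
Nora   5.500000  25.500000
Gus    2.666667  22.666667
take first 3 rows:
      reports  bonus
name                
Sara     11.0   42.0
Dana      9.0   33.0
Nora      5.5   25.5
add column bonus_x10 = t['bonus'] * 10:
      reports  bonus  bonus_x10
name                           
Sara     11.0   42.0      420.0
Dana      9.0   33.0      330.0
Nora      5.5   25.5      255.0
take 2 rows with smallest bonus_x10:
      reports  bonus  bonus_x10
name                           
Nora      5.5   25.5      255.0
Dana      9.0   33.0      330.0
The sum of column 'bonus_x10' is 585.0.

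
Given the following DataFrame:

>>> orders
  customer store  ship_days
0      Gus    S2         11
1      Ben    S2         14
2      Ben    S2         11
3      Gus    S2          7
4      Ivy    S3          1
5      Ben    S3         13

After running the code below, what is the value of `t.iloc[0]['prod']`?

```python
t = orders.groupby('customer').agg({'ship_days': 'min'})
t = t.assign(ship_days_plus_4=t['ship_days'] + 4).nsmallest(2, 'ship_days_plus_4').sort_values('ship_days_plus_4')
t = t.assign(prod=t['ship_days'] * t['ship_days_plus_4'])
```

5

group by customer, min of ship_days:
          ship_days
customer           
Ben              11
Gus               7
Ivy               1
add column ship_days_plus_4 = t['ship_days'] + 4:
          ship_days  ship_days_plus_4
customer                             
Ben              11                15
Gus               7                11
Ivy               1                 5
take 2 rows with smallest ship_days_plus_4:
          ship_days  ship_days_plus_4
customer                             
Ivy               1                 5
Gus               7                11
sort by ship_days_plus_4:
          ship_days  ship_days_plus_4
customer                             
Ivy               1                 5
Gus               7                11
add column prod = t['ship_days'] * t['ship_days_plus_4']:
          ship_days  ship_days_plus_4  prod
customer                                   
Ivy               1                 5     5
Gus               7                11    77
Hence 5.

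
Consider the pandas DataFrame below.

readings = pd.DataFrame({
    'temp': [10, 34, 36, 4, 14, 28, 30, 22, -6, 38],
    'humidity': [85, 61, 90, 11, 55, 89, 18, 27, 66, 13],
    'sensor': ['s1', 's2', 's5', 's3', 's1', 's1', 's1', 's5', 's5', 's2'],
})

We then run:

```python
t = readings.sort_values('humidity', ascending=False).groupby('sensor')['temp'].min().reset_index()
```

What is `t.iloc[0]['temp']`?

sort by humidity descending:
   temp  humidity sensor
2    36        90     s5
5    28        89     s1
0    10        85     s1
8    -6        66     s5
1    34        61     s2
4    14        55     s1
7    22        27     s5
6    30        18     s1
9    38        13     s2
3     4        11     s3
group by sensor, min of temp:
sensor
s1    10
s2    34
s3     4
s5    -6
Name: temp, dtype: int64
reset_index():
  sensor  temp
0     s1    10
1     s2    34
2     s3     4
3     s5    -6
value at position 0, column 'temp' → 10

10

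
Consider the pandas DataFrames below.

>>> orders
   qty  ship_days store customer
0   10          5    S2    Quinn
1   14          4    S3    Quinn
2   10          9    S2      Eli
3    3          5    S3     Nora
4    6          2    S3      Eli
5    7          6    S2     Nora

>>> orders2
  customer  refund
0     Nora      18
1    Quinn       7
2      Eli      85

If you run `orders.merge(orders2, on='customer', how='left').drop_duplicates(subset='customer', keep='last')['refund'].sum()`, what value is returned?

110

merge on 'customer' (how='left') → 6 rows:
   qty  ship_days store customer  refund
0   10          5    S2    Quinn       7
1   14          4    S3    Quinn       7
2   10          9    S2      Eli      85
3    3          5    S3     Nora      18
4    6          2    S3      Eli      85
5    7          6    S2     Nora      18
drop duplicate customer (keep=last):
   qty  ship_days store customer  refund
1   14          4    S3    Quinn       7
4    6          2    S3      Eli      85
5    7          6    S2     Nora      18
Finally, sum of column 'refund' = 110.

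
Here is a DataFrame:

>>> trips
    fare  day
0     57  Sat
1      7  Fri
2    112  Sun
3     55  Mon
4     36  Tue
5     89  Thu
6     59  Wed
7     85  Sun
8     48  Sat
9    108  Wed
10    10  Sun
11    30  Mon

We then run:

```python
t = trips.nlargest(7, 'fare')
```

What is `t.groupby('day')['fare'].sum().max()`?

take 7 rows with largest fare:
   fare  day
2   112  Sun
9   108  Wed
5    89  Thu
7    85  Sun
6    59  Wed
0    57  Sat
3    55  Mon
group by day, sum of fare:
day
Mon     55
Sat     57
Sun    197
Thu     89
Wed    167
Name: fare, dtype: int64
Reading off the max of the resulting series, we get 197.

197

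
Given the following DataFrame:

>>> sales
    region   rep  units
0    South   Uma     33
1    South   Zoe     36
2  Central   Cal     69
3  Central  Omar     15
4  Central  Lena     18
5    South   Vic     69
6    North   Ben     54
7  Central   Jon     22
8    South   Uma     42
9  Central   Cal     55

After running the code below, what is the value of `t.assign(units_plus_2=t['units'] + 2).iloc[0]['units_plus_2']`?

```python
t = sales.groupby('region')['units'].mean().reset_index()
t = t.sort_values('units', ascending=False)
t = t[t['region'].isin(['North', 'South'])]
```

56.0

group by region, mean of units:
region
Central    35.8
North      54.0
South      45.0
Name: units, dtype: float64
reset_index():
    region  units
0  Central   35.8
1    North   54.0
2    South   45.0
sort by units descending:
    region  units
1    North   54.0
2    South   45.0
0  Central   35.8
filter rows where region in ['North', 'South']:
  region  units
1  North   54.0
2  South   45.0
add column units_plus_2 = t['units'] + 2:
  region  units  units_plus_2
1  North   54.0          56.0
2  South   45.0          47.0
Reading off the value at position 0, column 'units_plus_2', we get 56.0.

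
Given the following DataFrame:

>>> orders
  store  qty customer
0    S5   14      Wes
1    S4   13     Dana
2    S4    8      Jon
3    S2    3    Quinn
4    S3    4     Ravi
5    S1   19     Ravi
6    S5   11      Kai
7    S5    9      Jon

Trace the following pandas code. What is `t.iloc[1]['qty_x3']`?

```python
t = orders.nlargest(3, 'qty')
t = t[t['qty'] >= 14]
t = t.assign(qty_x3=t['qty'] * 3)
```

42

take 3 rows with largest qty:
  store  qty customer
5    S1   19     Ravi
0    S5   14      Wes
1    S4   13     Dana
filter rows where qty >= 14:
  store  qty customer
5    S1   19     Ravi
0    S5   14      Wes
add column qty_x3 = t['qty'] * 3:
  store  qty customer  qty_x3
5    S1   19     Ravi      57
0    S5   14      Wes      42
Then the value at position 1, column 'qty_x3': 42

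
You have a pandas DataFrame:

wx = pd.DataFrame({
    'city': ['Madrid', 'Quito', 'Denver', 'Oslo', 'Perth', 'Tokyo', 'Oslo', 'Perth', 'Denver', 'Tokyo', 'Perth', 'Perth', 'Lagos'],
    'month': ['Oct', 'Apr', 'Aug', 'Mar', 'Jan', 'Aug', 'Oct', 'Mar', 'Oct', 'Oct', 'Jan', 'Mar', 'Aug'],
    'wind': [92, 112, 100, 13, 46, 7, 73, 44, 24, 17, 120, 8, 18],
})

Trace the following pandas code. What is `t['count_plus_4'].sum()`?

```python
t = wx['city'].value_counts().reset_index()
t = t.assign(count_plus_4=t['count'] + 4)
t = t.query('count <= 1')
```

15

value_counts of city:
city
Perth     4
Denver    2
Oslo      2
Tokyo     2
Madrid    1
Quito     1
Lagos     1
Name: count, dtype: int64
reset_index():
     city  count
0   Perth      4
1  Denver      2
2    Oslo      2
3   Tokyo      2
4  Madrid      1
5   Quito      1
6   Lagos      1
add column count_plus_4 = t['count'] + 4:
     city  count  count_plus_4
0   Perth      4             8
1  Denver      2             6
2    Oslo      2             6
3   Tokyo      2             6
4  Madrid      1             5
5   Quito      1             5
6   Lagos      1             5
filter rows where count <= 1:
     city  count  count_plus_4
4  Madrid      1             5
5   Quito      1             5
6   Lagos      1             5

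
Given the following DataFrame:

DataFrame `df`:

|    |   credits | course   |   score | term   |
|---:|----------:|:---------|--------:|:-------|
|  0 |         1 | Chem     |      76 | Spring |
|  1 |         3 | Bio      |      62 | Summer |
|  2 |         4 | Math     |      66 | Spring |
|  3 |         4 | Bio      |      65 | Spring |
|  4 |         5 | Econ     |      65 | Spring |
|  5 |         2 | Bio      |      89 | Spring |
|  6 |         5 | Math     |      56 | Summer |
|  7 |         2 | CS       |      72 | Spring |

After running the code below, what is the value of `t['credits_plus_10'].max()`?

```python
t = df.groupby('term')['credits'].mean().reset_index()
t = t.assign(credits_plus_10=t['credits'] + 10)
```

group by term, mean of credits:
term
Spring    3.0
Summer    4.0
Name: credits, dtype: float64
reset_index():
     term  credits
0  Spring      3.0
1  Summer      4.0
add column credits_plus_10 = t['credits'] + 10:
     term  credits  credits_plus_10
0  Spring      3.0             13.0
1  Summer      4.0             14.0

14.0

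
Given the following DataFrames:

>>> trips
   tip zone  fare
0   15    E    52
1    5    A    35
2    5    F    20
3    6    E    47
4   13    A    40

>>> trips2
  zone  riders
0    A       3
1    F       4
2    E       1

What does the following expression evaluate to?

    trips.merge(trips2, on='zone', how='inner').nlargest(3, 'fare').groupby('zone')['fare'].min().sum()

87

merge on 'zone' (how='inner') → 5 rows:
   tip zone  fare  riders
0   15    E    52       1
1    5    A    35       3
2    5    F    20       4
3    6    E    47       1
4   13    A    40       3
take 3 rows with largest fare:
   tip zone  fare  riders
0   15    E    52       1
3    6    E    47       1
4   13    A    40       3
group by zone, min of fare:
zone
A    40
E    47
Name: fare, dtype: int64
Taking the sum of the resulting series gives 87.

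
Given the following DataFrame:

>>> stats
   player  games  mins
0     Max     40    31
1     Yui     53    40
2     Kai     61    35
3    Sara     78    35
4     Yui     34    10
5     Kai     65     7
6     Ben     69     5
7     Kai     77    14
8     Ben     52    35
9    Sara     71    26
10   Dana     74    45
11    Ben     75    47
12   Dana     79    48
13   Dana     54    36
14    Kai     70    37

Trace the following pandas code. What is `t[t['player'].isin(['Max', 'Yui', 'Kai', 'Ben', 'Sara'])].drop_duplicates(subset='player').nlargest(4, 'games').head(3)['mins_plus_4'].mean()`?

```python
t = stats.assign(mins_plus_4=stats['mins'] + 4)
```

29.0

add column mins_plus_4 = stats['mins'] + 4:
   player  games  mins  mins_plus_4
0     Max     40    31           35
1     Yui     53    40           44
2     Kai     61    35           39
3    Sara     78    35           39
4     Yui     34    10           14
5     Kai     65     7           11
6     Ben     69     5            9
7     Kai     77    14           18
8     Ben     52    35           39
9    Sara     71    26           30
10   Dana     74    45           49
11    Ben     75    47           51
12   Dana     79    48           52
13   Dana     54    36           40
14    Kai     70    37           41
filter rows where player in ['Max', 'Yui', 'Kai', 'Ben', 'Sara']:
   player  games  mins  mins_plus_4
0     Max     40    31           35
1     Yui     53    40           44
2     Kai     61    35           39
3    Sara     78    35           39
4     Yui     34    10           14
5     Kai     65     7           11
6     Ben     69     5            9
7     Kai     77    14           18
8     Ben     52    35           39
9    Sara     71    26           30
11    Ben     75    47           51
14    Kai     70    37           41
drop duplicate player (keep=first):
  player  games  mins  mins_plus_4
0    Max     40    31           35
1    Yui     53    40           44
2    Kai     61    35           39
3   Sara     78    35           39
6    Ben     69     5            9
take 4 rows with largest games:
  player  games  mins  mins_plus_4
3   Sara     78    35           39
6    Ben     69     5            9
2    Kai     61    35           39
1    Yui     53    40           44
take first 3 rows:
  player  games  mins  mins_plus_4
3   Sara     78    35           39
6    Ben     69     5            9
2    Kai     61    35           39
Taking the mean of column 'mins_plus_4' gives 29.0.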